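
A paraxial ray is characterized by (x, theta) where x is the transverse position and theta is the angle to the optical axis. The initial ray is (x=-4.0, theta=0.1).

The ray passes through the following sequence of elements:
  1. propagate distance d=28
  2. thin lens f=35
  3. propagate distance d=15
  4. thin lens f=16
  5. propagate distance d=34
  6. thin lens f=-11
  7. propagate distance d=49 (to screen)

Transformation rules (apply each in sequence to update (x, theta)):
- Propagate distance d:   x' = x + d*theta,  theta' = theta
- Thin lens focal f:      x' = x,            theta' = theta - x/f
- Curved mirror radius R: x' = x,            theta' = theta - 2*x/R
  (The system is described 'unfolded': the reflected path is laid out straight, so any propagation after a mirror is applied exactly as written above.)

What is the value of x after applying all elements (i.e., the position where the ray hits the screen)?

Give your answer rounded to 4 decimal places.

Answer: 23.9934

Derivation:
Initial: x=-4.0000 theta=0.1000
After 1 (propagate distance d=28): x=-1.2000 theta=0.1000
After 2 (thin lens f=35): x=-1.2000 theta=47/350 (≈0.1343)
After 3 (propagate distance d=15): x=57/70 (≈0.8143) theta=47/350 (≈0.1343)
After 4 (thin lens f=16): x=57/70 (≈0.8143) theta=467/5600 (≈0.0834)
After 5 (propagate distance d=34): x=10219/2800 (≈3.6496) theta=467/5600 (≈0.0834)
After 6 (thin lens f=-11): x=10219/2800 (≈3.6496) theta=93/224 (≈0.4152)
After 7 (propagate distance d=49 (to screen)): x=134363/5600 (≈23.9934) theta=93/224 (≈0.4152)
Rounded to 4 decimal places: x = 23.9934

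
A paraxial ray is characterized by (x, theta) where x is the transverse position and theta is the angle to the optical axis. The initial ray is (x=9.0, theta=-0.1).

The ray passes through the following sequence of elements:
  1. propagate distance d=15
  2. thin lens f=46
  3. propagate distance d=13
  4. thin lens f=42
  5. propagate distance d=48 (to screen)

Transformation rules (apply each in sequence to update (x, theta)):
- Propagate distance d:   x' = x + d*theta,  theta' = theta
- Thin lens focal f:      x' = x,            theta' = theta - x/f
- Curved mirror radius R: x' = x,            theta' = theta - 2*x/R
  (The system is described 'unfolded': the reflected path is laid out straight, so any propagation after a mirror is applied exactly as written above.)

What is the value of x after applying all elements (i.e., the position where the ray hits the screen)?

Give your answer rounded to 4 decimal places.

Initial: x=9.0000 theta=-0.1000
After 1 (propagate distance d=15): x=7.5000 theta=-0.1000
After 2 (thin lens f=46): x=7.5000 theta=-121/460 (≈-0.2630)
After 3 (propagate distance d=13): x=1877/460 (≈4.0804) theta=-121/460 (≈-0.2630)
After 4 (thin lens f=42): x=1877/460 (≈4.0804) theta=-6959/19320 (≈-0.3602)
After 5 (propagate distance d=48 (to screen)): x=-42533/3220 (≈-13.2090) theta=-6959/19320 (≈-0.3602)
Rounded to 4 decimal places: x = -13.2090

Answer: -13.2090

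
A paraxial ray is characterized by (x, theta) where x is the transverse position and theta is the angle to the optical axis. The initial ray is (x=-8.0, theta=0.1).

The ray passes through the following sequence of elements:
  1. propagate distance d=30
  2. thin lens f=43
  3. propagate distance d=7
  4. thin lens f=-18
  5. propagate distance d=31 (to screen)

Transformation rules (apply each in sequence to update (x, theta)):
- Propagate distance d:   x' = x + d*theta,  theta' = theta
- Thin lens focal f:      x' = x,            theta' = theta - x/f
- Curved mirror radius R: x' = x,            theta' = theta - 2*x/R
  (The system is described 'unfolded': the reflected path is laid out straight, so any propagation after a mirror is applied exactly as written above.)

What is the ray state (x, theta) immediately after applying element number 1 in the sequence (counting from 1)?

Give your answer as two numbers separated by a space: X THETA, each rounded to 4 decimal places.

Initial: x=-8.0000 theta=0.1000
After 1 (propagate distance d=30): x=-5.0000 theta=0.1000
Rounded to 4 decimal places: x = -5.0000, theta = 0.1000

Answer: -5.0000 0.1000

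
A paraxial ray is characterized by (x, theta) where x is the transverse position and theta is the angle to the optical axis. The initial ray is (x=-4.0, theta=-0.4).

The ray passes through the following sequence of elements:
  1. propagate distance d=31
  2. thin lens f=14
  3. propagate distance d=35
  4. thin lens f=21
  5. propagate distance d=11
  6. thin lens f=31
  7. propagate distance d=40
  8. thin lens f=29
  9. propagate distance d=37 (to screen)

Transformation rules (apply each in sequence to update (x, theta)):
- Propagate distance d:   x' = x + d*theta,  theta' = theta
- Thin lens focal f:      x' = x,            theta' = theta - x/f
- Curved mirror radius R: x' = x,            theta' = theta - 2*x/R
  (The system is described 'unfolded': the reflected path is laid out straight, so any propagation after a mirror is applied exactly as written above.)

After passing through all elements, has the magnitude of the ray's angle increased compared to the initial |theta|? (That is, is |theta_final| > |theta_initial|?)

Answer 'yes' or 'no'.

Answer: yes

Derivation:
Initial: x=-4.0000 theta=-0.4000
After 1 (propagate distance d=31): x=-16.4000 theta=-0.4000
After 2 (thin lens f=14): x=-16.4000 theta=27/35 (≈0.7714)
After 3 (propagate distance d=35): x=10.6000 theta=27/35 (≈0.7714)
After 4 (thin lens f=21): x=10.6000 theta=4/15 (≈0.2667)
After 5 (propagate distance d=11): x=203/15 (≈13.5333) theta=4/15 (≈0.2667)
After 6 (thin lens f=31): x=203/15 (≈13.5333) theta=-79/465 (≈-0.1699)
After 7 (propagate distance d=40): x=3133/465 (≈6.7376) theta=-79/465 (≈-0.1699)
After 8 (thin lens f=29): x=3133/465 (≈6.7376) theta=-1808/4495 (≈-0.4022)
After 9 (propagate distance d=37 (to screen)): x=-109831/13485 (≈-8.1447) theta=-1808/4495 (≈-0.4022)
|theta_initial|=0.4000 |theta_final|=1808/4495 (≈0.4022) -> increased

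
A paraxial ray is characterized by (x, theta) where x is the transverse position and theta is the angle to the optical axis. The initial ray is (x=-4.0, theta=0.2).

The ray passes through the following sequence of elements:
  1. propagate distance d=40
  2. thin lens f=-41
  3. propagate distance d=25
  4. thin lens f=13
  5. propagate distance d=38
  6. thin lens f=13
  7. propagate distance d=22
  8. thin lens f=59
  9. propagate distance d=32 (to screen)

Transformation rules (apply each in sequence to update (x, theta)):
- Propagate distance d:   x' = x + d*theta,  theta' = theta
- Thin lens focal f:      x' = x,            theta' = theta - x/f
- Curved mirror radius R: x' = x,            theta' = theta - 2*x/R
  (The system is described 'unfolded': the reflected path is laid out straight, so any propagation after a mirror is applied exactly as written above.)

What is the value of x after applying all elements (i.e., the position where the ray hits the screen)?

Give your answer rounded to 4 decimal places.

Initial: x=-4.0000 theta=0.2000
After 1 (propagate distance d=40): x=4.0000 theta=0.2000
After 2 (thin lens f=-41): x=4.0000 theta=61/205 (≈0.2976)
After 3 (propagate distance d=25): x=469/41 (≈11.4390) theta=61/205 (≈0.2976)
After 4 (thin lens f=13): x=469/41 (≈11.4390) theta=-1552/2665 (≈-0.5824)
After 5 (propagate distance d=38): x=-28491/2665 (≈-10.6908) theta=-1552/2665 (≈-0.5824)
After 6 (thin lens f=13): x=-28491/2665 (≈-10.6908) theta=1663/6929 (≈0.2400)
After 7 (propagate distance d=22): x=-187453/34645 (≈-5.4107) theta=1663/6929 (≈0.2400)
After 8 (thin lens f=59): x=-187453/34645 (≈-5.4107) theta=678038/2044055 (≈0.3317)
After 9 (propagate distance d=32 (to screen)): x=10637489/2044055 (≈5.2041) theta=678038/2044055 (≈0.3317)
Rounded to 4 decimal places: x = 5.2041

Answer: 5.2041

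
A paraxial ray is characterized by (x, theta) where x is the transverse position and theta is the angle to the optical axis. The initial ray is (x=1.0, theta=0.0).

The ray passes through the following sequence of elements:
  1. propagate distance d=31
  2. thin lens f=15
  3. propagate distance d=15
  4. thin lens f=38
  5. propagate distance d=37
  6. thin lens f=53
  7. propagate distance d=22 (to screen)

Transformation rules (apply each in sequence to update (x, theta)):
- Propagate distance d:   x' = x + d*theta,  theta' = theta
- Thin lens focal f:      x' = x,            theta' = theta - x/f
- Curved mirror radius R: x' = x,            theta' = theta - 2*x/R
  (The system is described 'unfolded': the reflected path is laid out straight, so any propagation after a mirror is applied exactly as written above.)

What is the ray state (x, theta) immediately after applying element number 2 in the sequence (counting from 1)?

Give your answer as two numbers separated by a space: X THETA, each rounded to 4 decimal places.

Answer: 1.0000 -0.0667

Derivation:
Initial: x=1.0000 theta=0.0000
After 1 (propagate distance d=31): x=1.0000 theta=0.0000
After 2 (thin lens f=15): x=1.0000 theta=-1/15 (≈-0.0667)
Rounded to 4 decimal places: x = 1.0000, theta = -0.0667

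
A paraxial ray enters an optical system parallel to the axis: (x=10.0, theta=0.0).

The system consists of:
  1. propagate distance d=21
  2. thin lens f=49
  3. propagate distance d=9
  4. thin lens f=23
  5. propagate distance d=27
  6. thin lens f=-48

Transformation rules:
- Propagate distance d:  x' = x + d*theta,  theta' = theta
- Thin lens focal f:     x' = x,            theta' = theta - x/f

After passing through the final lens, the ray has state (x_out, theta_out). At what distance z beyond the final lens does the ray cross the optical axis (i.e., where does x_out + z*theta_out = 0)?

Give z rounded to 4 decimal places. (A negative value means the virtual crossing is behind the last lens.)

Answer: -9.8523

Derivation:
Initial: x=10.0000 theta=0.0000
After 1 (propagate distance d=21): x=10.0000 theta=0.0000
After 2 (thin lens f=49): x=10.0000 theta=-10/49 (≈-0.2041)
After 3 (propagate distance d=9): x=400/49 (≈8.1633) theta=-10/49 (≈-0.2041)
After 4 (thin lens f=23): x=400/49 (≈8.1633) theta=-90/161 (≈-0.5590)
After 5 (propagate distance d=27): x=-7810/1127 (≈-6.9299) theta=-90/161 (≈-0.5590)
After 6 (thin lens f=-48): x=-7810/1127 (≈-6.9299) theta=-19025/27048 (≈-0.7034)
z_focus = -x_out/theta_out = -(-7810/1127)/(-19025/27048) = -37488/3805 ≈ -9.8523
Rounded to 4 decimal places: z = -9.8523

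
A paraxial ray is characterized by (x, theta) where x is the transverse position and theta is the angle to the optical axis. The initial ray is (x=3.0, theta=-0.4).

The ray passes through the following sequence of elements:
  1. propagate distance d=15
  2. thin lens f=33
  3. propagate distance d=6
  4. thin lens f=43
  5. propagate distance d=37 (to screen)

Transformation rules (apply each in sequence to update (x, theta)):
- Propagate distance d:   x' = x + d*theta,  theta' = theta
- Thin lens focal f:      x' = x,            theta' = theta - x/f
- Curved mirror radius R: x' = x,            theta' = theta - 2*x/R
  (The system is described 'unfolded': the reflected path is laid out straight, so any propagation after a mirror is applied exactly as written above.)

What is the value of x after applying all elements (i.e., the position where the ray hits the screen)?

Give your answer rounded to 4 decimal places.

Answer: -12.1137

Derivation:
Initial: x=3.0000 theta=-0.4000
After 1 (propagate distance d=15): x=-3.0000 theta=-0.4000
After 2 (thin lens f=33): x=-3.0000 theta=-17/55 (≈-0.3091)
After 3 (propagate distance d=6): x=-267/55 (≈-4.8545) theta=-17/55 (≈-0.3091)
After 4 (thin lens f=43): x=-267/55 (≈-4.8545) theta=-464/2365 (≈-0.1962)
After 5 (propagate distance d=37 (to screen)): x=-28649/2365 (≈-12.1137) theta=-464/2365 (≈-0.1962)
Rounded to 4 decimal places: x = -12.1137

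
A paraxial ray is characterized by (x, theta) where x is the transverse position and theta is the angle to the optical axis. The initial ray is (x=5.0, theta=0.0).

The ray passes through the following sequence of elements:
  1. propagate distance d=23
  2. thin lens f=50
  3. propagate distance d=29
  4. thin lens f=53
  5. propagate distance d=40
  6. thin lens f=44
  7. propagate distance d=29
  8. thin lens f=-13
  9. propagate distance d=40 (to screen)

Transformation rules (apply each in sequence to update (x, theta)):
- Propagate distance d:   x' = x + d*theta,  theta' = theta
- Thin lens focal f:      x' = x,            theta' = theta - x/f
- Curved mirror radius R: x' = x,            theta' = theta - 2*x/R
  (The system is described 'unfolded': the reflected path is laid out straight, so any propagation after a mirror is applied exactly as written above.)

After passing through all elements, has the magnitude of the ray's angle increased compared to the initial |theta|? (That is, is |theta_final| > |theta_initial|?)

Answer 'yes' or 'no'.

Initial: x=5.0000 theta=0.0000
After 1 (propagate distance d=23): x=5.0000 theta=0.0000
After 2 (thin lens f=50): x=5.0000 theta=-0.1000
After 3 (propagate distance d=29): x=2.1000 theta=-0.1000
After 4 (thin lens f=53): x=2.1000 theta=-37/265 (≈-0.1396)
After 5 (propagate distance d=40): x=-1847/530 (≈-3.4849) theta=-37/265 (≈-0.1396)
After 6 (thin lens f=44): x=-1847/530 (≈-3.4849) theta=-1409/23320 (≈-0.0604)
After 7 (propagate distance d=29): x=-122129/23320 (≈-5.2371) theta=-1409/23320 (≈-0.0604)
After 8 (thin lens f=-13): x=-122129/23320 (≈-5.2371) theta=-70223/151580 (≈-0.4633)
After 9 (propagate distance d=40 (to screen)): x=-655047/27560 (≈-23.7680) theta=-70223/151580 (≈-0.4633)
|theta_initial|=0.0000 |theta_final|=70223/151580 (≈0.4633) -> increased

Answer: yes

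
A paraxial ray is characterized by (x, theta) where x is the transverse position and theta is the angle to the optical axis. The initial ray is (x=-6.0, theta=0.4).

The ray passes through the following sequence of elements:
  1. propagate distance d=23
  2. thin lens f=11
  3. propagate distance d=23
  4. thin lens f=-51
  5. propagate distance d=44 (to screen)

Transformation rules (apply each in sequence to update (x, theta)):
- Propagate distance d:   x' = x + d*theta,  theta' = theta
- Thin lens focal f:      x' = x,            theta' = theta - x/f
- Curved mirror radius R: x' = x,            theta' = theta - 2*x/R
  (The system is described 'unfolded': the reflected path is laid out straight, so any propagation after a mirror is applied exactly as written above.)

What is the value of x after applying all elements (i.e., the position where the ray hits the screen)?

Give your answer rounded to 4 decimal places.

Initial: x=-6.0000 theta=0.4000
After 1 (propagate distance d=23): x=3.2000 theta=0.4000
After 2 (thin lens f=11): x=3.2000 theta=6/55 (≈0.1091)
After 3 (propagate distance d=23): x=314/55 (≈5.7091) theta=6/55 (≈0.1091)
After 4 (thin lens f=-51): x=314/55 (≈5.7091) theta=124/561 (≈0.2210)
After 5 (propagate distance d=44 (to screen)): x=43294/2805 (≈15.4346) theta=124/561 (≈0.2210)
Rounded to 4 decimal places: x = 15.4346

Answer: 15.4346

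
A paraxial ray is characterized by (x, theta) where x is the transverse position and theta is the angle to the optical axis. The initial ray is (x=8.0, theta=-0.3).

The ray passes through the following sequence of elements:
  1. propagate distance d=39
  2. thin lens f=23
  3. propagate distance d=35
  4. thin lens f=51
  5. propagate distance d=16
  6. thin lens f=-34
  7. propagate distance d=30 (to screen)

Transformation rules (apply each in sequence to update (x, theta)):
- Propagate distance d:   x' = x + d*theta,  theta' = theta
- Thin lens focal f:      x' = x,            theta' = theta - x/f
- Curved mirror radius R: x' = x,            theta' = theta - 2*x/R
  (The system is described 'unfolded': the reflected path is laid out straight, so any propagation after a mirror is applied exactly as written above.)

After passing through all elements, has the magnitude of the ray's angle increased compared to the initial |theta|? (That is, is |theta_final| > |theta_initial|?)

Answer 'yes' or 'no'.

Answer: no

Derivation:
Initial: x=8.0000 theta=-0.3000
After 1 (propagate distance d=39): x=-3.7000 theta=-0.3000
After 2 (thin lens f=23): x=-3.7000 theta=-16/115 (≈-0.1391)
After 3 (propagate distance d=35): x=-1971/230 (≈-8.5696) theta=-16/115 (≈-0.1391)
After 4 (thin lens f=51): x=-1971/230 (≈-8.5696) theta=113/3910 (≈0.0289)
After 5 (propagate distance d=16): x=-31699/3910 (≈-8.1072) theta=113/3910 (≈0.0289)
After 6 (thin lens f=-34): x=-31699/3910 (≈-8.1072) theta=-27857/132940 (≈-0.2095)
After 7 (propagate distance d=30 (to screen)): x=-478369/33235 (≈-14.3935) theta=-27857/132940 (≈-0.2095)
|theta_initial|=0.3000 |theta_final|=27857/132940 (≈0.2095) -> not increased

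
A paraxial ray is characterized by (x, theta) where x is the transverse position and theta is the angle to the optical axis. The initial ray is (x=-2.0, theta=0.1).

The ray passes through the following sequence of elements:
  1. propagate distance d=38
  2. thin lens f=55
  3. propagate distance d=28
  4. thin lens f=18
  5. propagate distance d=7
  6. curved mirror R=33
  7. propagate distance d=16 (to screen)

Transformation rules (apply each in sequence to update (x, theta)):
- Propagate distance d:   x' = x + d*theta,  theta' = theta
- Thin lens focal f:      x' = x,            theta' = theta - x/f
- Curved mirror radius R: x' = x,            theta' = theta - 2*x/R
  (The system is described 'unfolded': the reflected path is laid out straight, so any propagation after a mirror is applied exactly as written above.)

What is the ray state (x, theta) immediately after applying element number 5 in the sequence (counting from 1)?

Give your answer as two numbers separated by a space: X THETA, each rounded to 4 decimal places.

Initial: x=-2.0000 theta=0.1000
After 1 (propagate distance d=38): x=1.8000 theta=0.1000
After 2 (thin lens f=55): x=1.8000 theta=37/550 (≈0.0673)
After 3 (propagate distance d=28): x=1013/275 (≈3.6836) theta=37/550 (≈0.0673)
After 4 (thin lens f=18): x=1013/275 (≈3.6836) theta=-68/495 (≈-0.1374)
After 5 (propagate distance d=7): x=6737/2475 (≈2.7220) theta=-68/495 (≈-0.1374)
Rounded to 4 decimal places: x = 2.7220, theta = -0.1374

Answer: 2.7220 -0.1374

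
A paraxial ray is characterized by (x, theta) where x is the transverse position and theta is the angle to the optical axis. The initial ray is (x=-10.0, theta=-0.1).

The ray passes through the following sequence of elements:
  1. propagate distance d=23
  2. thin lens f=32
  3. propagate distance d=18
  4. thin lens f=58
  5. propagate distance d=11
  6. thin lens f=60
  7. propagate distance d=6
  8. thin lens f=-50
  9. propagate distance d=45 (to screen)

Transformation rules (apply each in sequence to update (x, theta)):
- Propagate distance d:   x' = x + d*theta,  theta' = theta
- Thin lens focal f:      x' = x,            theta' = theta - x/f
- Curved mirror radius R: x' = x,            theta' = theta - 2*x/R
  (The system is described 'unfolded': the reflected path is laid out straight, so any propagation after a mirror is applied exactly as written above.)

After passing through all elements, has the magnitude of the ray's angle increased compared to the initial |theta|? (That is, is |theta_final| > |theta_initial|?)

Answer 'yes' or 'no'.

Initial: x=-10.0000 theta=-0.1000
After 1 (propagate distance d=23): x=-12.3000 theta=-0.1000
After 2 (thin lens f=32): x=-12.3000 theta=91/320 (≈0.2844)
After 3 (propagate distance d=18): x=-1149/160 (≈-7.1813) theta=91/320 (≈0.2844)
After 4 (thin lens f=58): x=-1149/160 (≈-7.1813) theta=947/2320 (≈0.4082)
After 5 (propagate distance d=11): x=-12487/4640 (≈-2.6912) theta=947/2320 (≈0.4082)
After 6 (thin lens f=60): x=-12487/4640 (≈-2.6912) theta=126127/278400 (≈0.4530)
After 7 (propagate distance d=6): x=1257/46400 (≈0.0271) theta=126127/278400 (≈0.4530)
After 8 (thin lens f=-50): x=1257/46400 (≈0.0271) theta=1578473/3480000 (≈0.4536)
After 9 (propagate distance d=45 (to screen)): x=592713/29000 (≈20.4384) theta=1578473/3480000 (≈0.4536)
|theta_initial|=0.1000 |theta_final|=1578473/3480000 (≈0.4536) -> increased

Answer: yes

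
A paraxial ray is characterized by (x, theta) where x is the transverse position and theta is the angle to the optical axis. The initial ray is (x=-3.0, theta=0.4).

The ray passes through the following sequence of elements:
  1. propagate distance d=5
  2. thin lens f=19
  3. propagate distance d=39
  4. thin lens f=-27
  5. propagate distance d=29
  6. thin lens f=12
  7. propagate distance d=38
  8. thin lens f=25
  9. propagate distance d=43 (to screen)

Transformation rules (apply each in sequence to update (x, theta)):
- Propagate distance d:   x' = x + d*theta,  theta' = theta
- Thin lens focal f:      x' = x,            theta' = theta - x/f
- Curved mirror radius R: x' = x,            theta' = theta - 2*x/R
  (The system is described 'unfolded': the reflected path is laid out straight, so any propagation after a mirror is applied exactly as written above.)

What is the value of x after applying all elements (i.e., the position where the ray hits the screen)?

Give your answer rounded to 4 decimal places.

Initial: x=-3.0000 theta=0.4000
After 1 (propagate distance d=5): x=-1.0000 theta=0.4000
After 2 (thin lens f=19): x=-1.0000 theta=43/95 (≈0.4526)
After 3 (propagate distance d=39): x=1582/95 (≈16.6526) theta=43/95 (≈0.4526)
After 4 (thin lens f=-27): x=1582/95 (≈16.6526) theta=2743/2565 (≈1.0694)
After 5 (propagate distance d=29): x=122261/2565 (≈47.6651) theta=2743/2565 (≈1.0694)
After 6 (thin lens f=12): x=122261/2565 (≈47.6651) theta=-17869/6156 (≈-2.9027)
After 7 (propagate distance d=38): x=-963989/15390 (≈-62.6374) theta=-17869/6156 (≈-2.9027)
After 8 (thin lens f=25): x=-963989/15390 (≈-62.6374) theta=-305647/769500 (≈-0.3972)
After 9 (propagate distance d=43 (to screen)): x=-61342271/769500 (≈-79.7171) theta=-305647/769500 (≈-0.3972)
Rounded to 4 decimal places: x = -79.7171

Answer: -79.7171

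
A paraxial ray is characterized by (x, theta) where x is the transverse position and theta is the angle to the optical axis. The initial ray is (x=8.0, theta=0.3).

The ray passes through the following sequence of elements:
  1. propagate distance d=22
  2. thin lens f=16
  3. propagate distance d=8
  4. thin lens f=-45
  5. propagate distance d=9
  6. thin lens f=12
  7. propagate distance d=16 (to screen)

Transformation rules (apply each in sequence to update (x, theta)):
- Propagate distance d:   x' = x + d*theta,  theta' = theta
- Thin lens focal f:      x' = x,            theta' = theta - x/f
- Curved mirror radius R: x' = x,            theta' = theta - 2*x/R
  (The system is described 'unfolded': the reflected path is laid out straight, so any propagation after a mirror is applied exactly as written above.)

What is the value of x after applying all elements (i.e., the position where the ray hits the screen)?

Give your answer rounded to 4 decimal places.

Initial: x=8.0000 theta=0.3000
After 1 (propagate distance d=22): x=14.6000 theta=0.3000
After 2 (thin lens f=16): x=14.6000 theta=-0.6125
After 3 (propagate distance d=8): x=9.7000 theta=-0.6125
After 4 (thin lens f=-45): x=9.7000 theta=-1429/3600 (≈-0.3969)
After 5 (propagate distance d=9): x=6.1275 theta=-1429/3600 (≈-0.3969)
After 6 (thin lens f=12): x=6.1275 theta=-13069/14400 (≈-0.9076)
After 7 (propagate distance d=16 (to screen)): x=-30217/3600 (≈-8.3936) theta=-13069/14400 (≈-0.9076)
Rounded to 4 decimal places: x = -8.3936

Answer: -8.3936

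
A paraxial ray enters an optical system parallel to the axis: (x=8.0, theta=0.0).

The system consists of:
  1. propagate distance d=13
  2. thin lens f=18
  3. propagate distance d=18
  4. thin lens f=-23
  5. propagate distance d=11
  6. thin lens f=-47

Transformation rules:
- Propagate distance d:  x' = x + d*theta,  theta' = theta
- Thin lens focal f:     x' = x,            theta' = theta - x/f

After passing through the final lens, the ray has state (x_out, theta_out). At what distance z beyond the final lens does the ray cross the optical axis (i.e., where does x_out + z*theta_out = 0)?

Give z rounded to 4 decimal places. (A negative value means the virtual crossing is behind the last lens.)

Initial: x=8.0000 theta=0.0000
After 1 (propagate distance d=13): x=8.0000 theta=0.0000
After 2 (thin lens f=18): x=8.0000 theta=-4/9 (≈-0.4444)
After 3 (propagate distance d=18): x=0.0000 theta=-4/9 (≈-0.4444)
After 4 (thin lens f=-23): x=0.0000 theta=-4/9 (≈-0.4444)
After 5 (propagate distance d=11): x=-44/9 (≈-4.8889) theta=-4/9 (≈-0.4444)
After 6 (thin lens f=-47): x=-44/9 (≈-4.8889) theta=-232/423 (≈-0.5485)
z_focus = -x_out/theta_out = -(-44/9)/(-232/423) = -517/58 ≈ -8.9138
Rounded to 4 decimal places: z = -8.9138

Answer: -8.9138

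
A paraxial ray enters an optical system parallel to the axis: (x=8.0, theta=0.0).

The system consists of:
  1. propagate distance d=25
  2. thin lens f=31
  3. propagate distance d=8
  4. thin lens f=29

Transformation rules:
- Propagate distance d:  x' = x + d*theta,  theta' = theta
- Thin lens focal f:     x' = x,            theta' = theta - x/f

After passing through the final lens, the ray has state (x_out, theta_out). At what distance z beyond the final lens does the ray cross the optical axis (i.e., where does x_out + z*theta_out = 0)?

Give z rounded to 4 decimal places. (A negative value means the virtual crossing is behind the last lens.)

Answer: 12.8269

Derivation:
Initial: x=8.0000 theta=0.0000
After 1 (propagate distance d=25): x=8.0000 theta=0.0000
After 2 (thin lens f=31): x=8.0000 theta=-8/31 (≈-0.2581)
After 3 (propagate distance d=8): x=184/31 (≈5.9355) theta=-8/31 (≈-0.2581)
After 4 (thin lens f=29): x=184/31 (≈5.9355) theta=-416/899 (≈-0.4627)
z_focus = -x_out/theta_out = -(184/31)/(-416/899) = 667/52 ≈ 12.8269
Rounded to 4 decimal places: z = 12.8269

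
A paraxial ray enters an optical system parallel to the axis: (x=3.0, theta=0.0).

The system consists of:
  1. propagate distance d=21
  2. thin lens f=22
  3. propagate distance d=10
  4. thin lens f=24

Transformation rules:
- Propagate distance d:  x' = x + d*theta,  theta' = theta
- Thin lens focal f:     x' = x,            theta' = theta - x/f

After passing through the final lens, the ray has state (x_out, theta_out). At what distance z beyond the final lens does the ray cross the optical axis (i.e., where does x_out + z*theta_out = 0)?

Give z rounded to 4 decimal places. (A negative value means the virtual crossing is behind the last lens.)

Answer: 8.0000

Derivation:
Initial: x=3.0000 theta=0.0000
After 1 (propagate distance d=21): x=3.0000 theta=0.0000
After 2 (thin lens f=22): x=3.0000 theta=-3/22 (≈-0.1364)
After 3 (propagate distance d=10): x=18/11 (≈1.6364) theta=-3/22 (≈-0.1364)
After 4 (thin lens f=24): x=18/11 (≈1.6364) theta=-9/44 (≈-0.2045)
z_focus = -x_out/theta_out = -(18/11)/(-9/44) = 8.0000
Rounded to 4 decimal places: z = 8.0000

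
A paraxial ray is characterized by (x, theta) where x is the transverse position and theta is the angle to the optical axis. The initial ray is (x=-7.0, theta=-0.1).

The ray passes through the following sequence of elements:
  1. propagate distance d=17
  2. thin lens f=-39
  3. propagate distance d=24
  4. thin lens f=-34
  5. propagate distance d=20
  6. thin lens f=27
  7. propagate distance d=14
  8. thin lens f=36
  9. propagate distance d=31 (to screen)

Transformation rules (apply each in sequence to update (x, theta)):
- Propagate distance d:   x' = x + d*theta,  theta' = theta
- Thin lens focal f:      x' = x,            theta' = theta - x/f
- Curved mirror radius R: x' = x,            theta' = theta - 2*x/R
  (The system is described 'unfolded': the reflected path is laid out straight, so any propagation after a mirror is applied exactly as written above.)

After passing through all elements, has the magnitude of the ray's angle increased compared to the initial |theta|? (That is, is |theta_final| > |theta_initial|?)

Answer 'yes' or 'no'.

Answer: yes

Derivation:
Initial: x=-7.0000 theta=-0.1000
After 1 (propagate distance d=17): x=-8.7000 theta=-0.1000
After 2 (thin lens f=-39): x=-8.7000 theta=-21/65 (≈-0.3231)
After 3 (propagate distance d=24): x=-2139/130 (≈-16.4538) theta=-21/65 (≈-0.3231)
After 4 (thin lens f=-34): x=-2139/130 (≈-16.4538) theta=-3567/4420 (≈-0.8070)
After 5 (propagate distance d=20): x=-5541/170 (≈-32.5941) theta=-3567/4420 (≈-0.8070)
After 6 (thin lens f=27): x=-5541/170 (≈-32.5941) theta=15919/39780 (≈0.4002)
After 7 (propagate distance d=14): x=-268432/9945 (≈-26.9917) theta=15919/39780 (≈0.4002)
After 8 (thin lens f=36): x=-268432/9945 (≈-26.9917) theta=411703/358020 (≈1.1499)
After 9 (propagate distance d=31 (to screen)): x=3099241/358020 (≈8.6566) theta=411703/358020 (≈1.1499)
|theta_initial|=0.1000 |theta_final|=411703/358020 (≈1.1499) -> increased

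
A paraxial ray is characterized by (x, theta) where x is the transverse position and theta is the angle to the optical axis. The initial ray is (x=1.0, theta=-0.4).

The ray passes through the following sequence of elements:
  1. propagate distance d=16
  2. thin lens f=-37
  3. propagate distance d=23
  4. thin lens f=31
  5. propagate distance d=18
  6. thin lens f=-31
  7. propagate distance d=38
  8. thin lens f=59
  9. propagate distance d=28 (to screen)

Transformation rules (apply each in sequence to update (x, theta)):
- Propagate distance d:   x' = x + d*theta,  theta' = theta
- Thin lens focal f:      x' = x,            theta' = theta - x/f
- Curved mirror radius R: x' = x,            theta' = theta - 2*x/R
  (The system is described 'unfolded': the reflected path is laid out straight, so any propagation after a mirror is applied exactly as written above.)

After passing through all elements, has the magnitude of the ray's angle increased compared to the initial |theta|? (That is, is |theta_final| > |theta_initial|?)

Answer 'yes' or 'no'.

Initial: x=1.0000 theta=-0.4000
After 1 (propagate distance d=16): x=-5.4000 theta=-0.4000
After 2 (thin lens f=-37): x=-5.4000 theta=-101/185 (≈-0.5459)
After 3 (propagate distance d=23): x=-3322/185 (≈-17.9568) theta=-101/185 (≈-0.5459)
After 4 (thin lens f=31): x=-3322/185 (≈-17.9568) theta=191/5735 (≈0.0333)
After 5 (propagate distance d=18): x=-99544/5735 (≈-17.3573) theta=191/5735 (≈0.0333)
After 6 (thin lens f=-31): x=-99544/5735 (≈-17.3573) theta=-93623/177785 (≈-0.5266)
After 7 (propagate distance d=38): x=-6643538/177785 (≈-37.3684) theta=-93623/177785 (≈-0.5266)
After 8 (thin lens f=59): x=-6643538/177785 (≈-37.3684) theta=1119781/10489315 (≈0.1068)
After 9 (propagate distance d=28 (to screen)): x=-360614874/10489315 (≈-34.3793) theta=1119781/10489315 (≈0.1068)
|theta_initial|=0.4000 |theta_final|=1119781/10489315 (≈0.1068) -> not increased

Answer: no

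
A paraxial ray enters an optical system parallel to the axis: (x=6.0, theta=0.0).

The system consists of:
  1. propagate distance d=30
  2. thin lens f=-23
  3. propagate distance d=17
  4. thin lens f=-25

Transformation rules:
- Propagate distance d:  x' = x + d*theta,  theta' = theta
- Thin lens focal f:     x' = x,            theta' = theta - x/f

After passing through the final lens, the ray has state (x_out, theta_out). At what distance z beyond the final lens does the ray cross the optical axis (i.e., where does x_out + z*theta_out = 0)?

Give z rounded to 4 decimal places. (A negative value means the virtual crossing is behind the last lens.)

Answer: -15.3846

Derivation:
Initial: x=6.0000 theta=0.0000
After 1 (propagate distance d=30): x=6.0000 theta=0.0000
After 2 (thin lens f=-23): x=6.0000 theta=6/23 (≈0.2609)
After 3 (propagate distance d=17): x=240/23 (≈10.4348) theta=6/23 (≈0.2609)
After 4 (thin lens f=-25): x=240/23 (≈10.4348) theta=78/115 (≈0.6783)
z_focus = -x_out/theta_out = -(240/23)/(78/115) = -200/13 ≈ -15.3846
Rounded to 4 decimal places: z = -15.3846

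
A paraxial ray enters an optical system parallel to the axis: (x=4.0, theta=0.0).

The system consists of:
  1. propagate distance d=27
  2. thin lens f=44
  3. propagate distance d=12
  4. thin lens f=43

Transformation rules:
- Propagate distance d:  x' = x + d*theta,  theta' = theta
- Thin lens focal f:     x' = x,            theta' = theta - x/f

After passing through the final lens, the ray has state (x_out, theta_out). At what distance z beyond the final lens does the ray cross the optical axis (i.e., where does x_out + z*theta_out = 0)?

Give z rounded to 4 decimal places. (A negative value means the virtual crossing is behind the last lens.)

Initial: x=4.0000 theta=0.0000
After 1 (propagate distance d=27): x=4.0000 theta=0.0000
After 2 (thin lens f=44): x=4.0000 theta=-1/11 (≈-0.0909)
After 3 (propagate distance d=12): x=32/11 (≈2.9091) theta=-1/11 (≈-0.0909)
After 4 (thin lens f=43): x=32/11 (≈2.9091) theta=-75/473 (≈-0.1586)
z_focus = -x_out/theta_out = -(32/11)/(-75/473) = 1376/75 ≈ 18.3467
Rounded to 4 decimal places: z = 18.3467

Answer: 18.3467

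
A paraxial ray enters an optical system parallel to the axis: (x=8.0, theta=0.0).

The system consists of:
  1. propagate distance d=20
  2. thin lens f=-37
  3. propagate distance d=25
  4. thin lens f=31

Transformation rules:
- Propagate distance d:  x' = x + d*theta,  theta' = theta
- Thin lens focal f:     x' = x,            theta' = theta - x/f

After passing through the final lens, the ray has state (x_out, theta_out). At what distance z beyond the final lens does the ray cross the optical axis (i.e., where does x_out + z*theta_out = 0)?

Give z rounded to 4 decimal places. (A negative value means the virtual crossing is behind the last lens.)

Answer: 62.0000

Derivation:
Initial: x=8.0000 theta=0.0000
After 1 (propagate distance d=20): x=8.0000 theta=0.0000
After 2 (thin lens f=-37): x=8.0000 theta=8/37 (≈0.2162)
After 3 (propagate distance d=25): x=496/37 (≈13.4054) theta=8/37 (≈0.2162)
After 4 (thin lens f=31): x=496/37 (≈13.4054) theta=-8/37 (≈-0.2162)
z_focus = -x_out/theta_out = -(496/37)/(-8/37) = 62.0000
Rounded to 4 decimal places: z = 62.0000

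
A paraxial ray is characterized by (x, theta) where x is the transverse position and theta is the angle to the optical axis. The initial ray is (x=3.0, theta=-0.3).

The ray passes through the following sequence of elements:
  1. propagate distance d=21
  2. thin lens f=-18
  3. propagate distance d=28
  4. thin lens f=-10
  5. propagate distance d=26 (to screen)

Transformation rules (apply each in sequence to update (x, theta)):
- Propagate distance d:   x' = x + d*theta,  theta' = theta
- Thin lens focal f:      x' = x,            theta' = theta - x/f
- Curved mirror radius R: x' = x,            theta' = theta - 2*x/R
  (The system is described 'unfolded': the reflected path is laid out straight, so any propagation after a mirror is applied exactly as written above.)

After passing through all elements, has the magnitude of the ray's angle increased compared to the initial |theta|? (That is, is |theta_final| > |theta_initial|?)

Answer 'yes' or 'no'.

Initial: x=3.0000 theta=-0.3000
After 1 (propagate distance d=21): x=-3.3000 theta=-0.3000
After 2 (thin lens f=-18): x=-3.3000 theta=-29/60 (≈-0.4833)
After 3 (propagate distance d=28): x=-101/6 (≈-16.8333) theta=-29/60 (≈-0.4833)
After 4 (thin lens f=-10): x=-101/6 (≈-16.8333) theta=-13/6 (≈-2.1667)
After 5 (propagate distance d=26 (to screen)): x=-439/6 (≈-73.1667) theta=-13/6 (≈-2.1667)
|theta_initial|=0.3000 |theta_final|=13/6 (≈2.1667) -> increased

Answer: yes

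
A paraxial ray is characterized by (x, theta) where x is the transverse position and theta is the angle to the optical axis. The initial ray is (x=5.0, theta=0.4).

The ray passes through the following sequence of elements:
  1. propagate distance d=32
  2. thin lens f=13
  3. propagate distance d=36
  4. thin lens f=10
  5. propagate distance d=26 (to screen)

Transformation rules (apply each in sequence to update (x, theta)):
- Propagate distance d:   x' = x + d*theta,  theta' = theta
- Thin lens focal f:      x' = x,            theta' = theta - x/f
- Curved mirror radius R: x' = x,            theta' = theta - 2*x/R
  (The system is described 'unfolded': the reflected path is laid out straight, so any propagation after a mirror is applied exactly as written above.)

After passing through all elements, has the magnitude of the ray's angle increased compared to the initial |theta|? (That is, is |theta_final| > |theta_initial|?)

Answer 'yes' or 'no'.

Initial: x=5.0000 theta=0.4000
After 1 (propagate distance d=32): x=17.8000 theta=0.4000
After 2 (thin lens f=13): x=17.8000 theta=-63/65 (≈-0.9692)
After 3 (propagate distance d=36): x=-1111/65 (≈-17.0923) theta=-63/65 (≈-0.9692)
After 4 (thin lens f=10): x=-1111/65 (≈-17.0923) theta=0.7400
After 5 (propagate distance d=26 (to screen)): x=698/325 (≈2.1477) theta=0.7400
|theta_initial|=0.4000 |theta_final|=0.7400 -> increased

Answer: yes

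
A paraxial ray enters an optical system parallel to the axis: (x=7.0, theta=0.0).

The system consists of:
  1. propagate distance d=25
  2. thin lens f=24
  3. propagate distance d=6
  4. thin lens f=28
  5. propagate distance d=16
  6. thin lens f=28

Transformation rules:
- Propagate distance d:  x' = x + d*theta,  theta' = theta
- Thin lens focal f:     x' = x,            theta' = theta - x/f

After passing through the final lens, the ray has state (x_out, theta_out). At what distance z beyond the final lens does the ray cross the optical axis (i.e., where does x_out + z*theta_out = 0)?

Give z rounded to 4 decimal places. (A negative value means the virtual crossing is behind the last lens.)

Initial: x=7.0000 theta=0.0000
After 1 (propagate distance d=25): x=7.0000 theta=0.0000
After 2 (thin lens f=24): x=7.0000 theta=-7/24 (≈-0.2917)
After 3 (propagate distance d=6): x=5.2500 theta=-7/24 (≈-0.2917)
After 4 (thin lens f=28): x=5.2500 theta=-23/48 (≈-0.4792)
After 5 (propagate distance d=16): x=-29/12 (≈-2.4167) theta=-23/48 (≈-0.4792)
After 6 (thin lens f=28): x=-29/12 (≈-2.4167) theta=-11/28 (≈-0.3929)
z_focus = -x_out/theta_out = -(-29/12)/(-11/28) = -203/33 ≈ -6.1515
Rounded to 4 decimal places: z = -6.1515

Answer: -6.1515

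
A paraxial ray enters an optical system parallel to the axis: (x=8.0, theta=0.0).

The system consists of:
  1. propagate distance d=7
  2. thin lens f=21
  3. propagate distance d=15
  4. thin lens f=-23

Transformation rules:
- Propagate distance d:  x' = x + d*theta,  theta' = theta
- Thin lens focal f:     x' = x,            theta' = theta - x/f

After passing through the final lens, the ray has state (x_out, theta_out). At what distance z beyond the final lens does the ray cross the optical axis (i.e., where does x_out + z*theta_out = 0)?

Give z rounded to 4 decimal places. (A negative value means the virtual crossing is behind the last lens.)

Answer: 8.1176

Derivation:
Initial: x=8.0000 theta=0.0000
After 1 (propagate distance d=7): x=8.0000 theta=0.0000
After 2 (thin lens f=21): x=8.0000 theta=-8/21 (≈-0.3810)
After 3 (propagate distance d=15): x=16/7 (≈2.2857) theta=-8/21 (≈-0.3810)
After 4 (thin lens f=-23): x=16/7 (≈2.2857) theta=-136/483 (≈-0.2816)
z_focus = -x_out/theta_out = -(16/7)/(-136/483) = 138/17 ≈ 8.1176
Rounded to 4 decimal places: z = 8.1176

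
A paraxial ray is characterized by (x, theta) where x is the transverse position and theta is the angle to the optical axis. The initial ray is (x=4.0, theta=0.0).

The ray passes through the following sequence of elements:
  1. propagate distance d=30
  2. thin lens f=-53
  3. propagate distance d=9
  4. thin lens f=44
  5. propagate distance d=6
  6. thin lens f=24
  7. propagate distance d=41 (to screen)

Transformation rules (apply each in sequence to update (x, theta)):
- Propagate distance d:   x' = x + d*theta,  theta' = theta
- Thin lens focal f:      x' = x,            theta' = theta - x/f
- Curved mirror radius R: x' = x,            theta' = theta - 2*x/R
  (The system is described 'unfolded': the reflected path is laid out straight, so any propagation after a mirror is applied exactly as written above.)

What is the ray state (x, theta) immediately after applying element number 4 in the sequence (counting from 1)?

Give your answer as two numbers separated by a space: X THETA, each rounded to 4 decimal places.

Answer: 4.6792 -0.0309

Derivation:
Initial: x=4.0000 theta=0.0000
After 1 (propagate distance d=30): x=4.0000 theta=0.0000
After 2 (thin lens f=-53): x=4.0000 theta=4/53 (≈0.0755)
After 3 (propagate distance d=9): x=248/53 (≈4.6792) theta=4/53 (≈0.0755)
After 4 (thin lens f=44): x=248/53 (≈4.6792) theta=-18/583 (≈-0.0309)
Rounded to 4 decimal places: x = 4.6792, theta = -0.0309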